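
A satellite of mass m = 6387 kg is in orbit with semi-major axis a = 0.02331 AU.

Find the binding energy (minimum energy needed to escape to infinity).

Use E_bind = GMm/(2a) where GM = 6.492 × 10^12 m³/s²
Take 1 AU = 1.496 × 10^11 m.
a = 0.02331 AU = 3.48718 × 10^9 m
GM = 6.492 × 10^12 m³/s²
m = 6387 kg
GMm = 6.492 × 10^12 × 6387 = 4.14644 × 10^16 m³·kg/s²
2a = 6.97435 × 10^9 m
E_bind = GMm/(2a) = 5.94527 × 10^6 J ≈ 5.945 MJ

Final answer: 5.945 MJ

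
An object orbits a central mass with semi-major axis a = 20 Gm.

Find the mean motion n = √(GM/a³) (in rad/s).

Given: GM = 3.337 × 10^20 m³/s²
a = 20 Gm = 2 × 10^10 m
GM = 3.337 × 10^20 m³/s²
a³ = 8 × 10^30 m³
GM/a³ = (3.337 × 10^20) / (8 × 10^30) = 4.17125 × 10^-11 s⁻²
n = √(GM/a³) = 6.45852 × 10^-6 rad/s ≈ 6.459 × 10^-6 rad/s

Final answer: n = 6.459 × 10^-6 rad/s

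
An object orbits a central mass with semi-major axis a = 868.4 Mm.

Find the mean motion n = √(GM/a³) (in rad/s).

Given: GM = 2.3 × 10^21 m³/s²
a = 868.4 Mm = 8.684 × 10^8 m
GM = 2.3 × 10^21 m³/s²
a³ = 6.54877 × 10^26 m³
GM/a³ = (2.3 × 10^21) / (6.54877 × 10^26) = 3.51211 × 10^-6 s⁻²
n = √(GM/a³) = 0.00187406 rad/s ≈ 0.001874 rad/s

Final answer: n = 0.001874 rad/s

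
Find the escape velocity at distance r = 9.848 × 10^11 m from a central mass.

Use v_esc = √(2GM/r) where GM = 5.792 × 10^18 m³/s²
r = 9.848 × 10^11 m
GM = 5.792 × 10^18 m³/s²
2GM/r = 2 × (5.792 × 10^18) / (9.848 × 10^11) = 1.17628 × 10^7 m²/s²
v_esc = √(2GM/r) = 3429.69 m/s ≈ 3.43 km/s

Final answer: 3.43 km/s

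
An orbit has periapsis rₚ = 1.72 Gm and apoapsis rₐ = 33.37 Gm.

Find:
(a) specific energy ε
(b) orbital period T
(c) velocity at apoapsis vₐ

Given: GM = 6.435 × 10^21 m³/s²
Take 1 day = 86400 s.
rₚ = 1.72 Gm = 1.72 × 10^9 m
rₐ = 33.37 Gm = 3.337 × 10^10 m
GM = 6.435 × 10^21 m³/s²
a = (rₚ + rₐ)/2 = 1.7545 × 10^10 m
e = (rₐ − rₚ)/(rₐ + rₚ) = (3.165 × 10^10) / (3.509 × 10^10) = 0.901966
(a) 2a = 3.509 × 10^10 m;  ε = −GM/(2a) = -1.83386 × 10^11 J/kg ≈ -183.4 GJ/kg
(b) a³ = 5.40083 × 10^30 m³;  T = 2π √(a³/GM) = 2π × 28970.5 s = 182027 s ≈ 2.107 days
(c) vₐ² = GM (2/rₐ − 1/a) = 6.435 × 10^21 × (5.99341 × 10^-11 − 5.69963 × 10^-11) = 1.89046 × 10^10 m²/s²;  vₐ = 137494 m/s ≈ 137.5 km/s

Final answer:
(a) specific energy ε = -183.4 GJ/kg
(b) orbital period T = 2.107 days
(c) velocity at apoapsis vₐ = 137.5 km/s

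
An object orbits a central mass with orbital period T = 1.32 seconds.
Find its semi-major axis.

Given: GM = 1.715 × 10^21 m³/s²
T = 1.32 seconds
GM = 1.715 × 10^21 m³/s²
Kepler's third law: a³ = GM T² / (4π²)
T² = 1.7424 s²
a³ = (1.715 × 10^21) × 1.7424 / (4π²) = 7.56924 × 10^19 m³
a = (a³)^(1/3) = 4.2301 × 10^6 m ≈ 4.23 × 10^6 m

Final answer: 4.23 × 10^6 m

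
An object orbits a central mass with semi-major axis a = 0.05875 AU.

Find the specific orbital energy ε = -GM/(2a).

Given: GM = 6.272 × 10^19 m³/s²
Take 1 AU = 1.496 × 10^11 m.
a = 0.05875 AU = 8.789 × 10^9 m
GM = 6.272 × 10^19 m³/s²
2a = 1.7578 × 10^10 m
ε = −GM/(2a) = -3.5681 × 10^9 J/kg ≈ -3.568 GJ/kg

Final answer: -3.568 GJ/kg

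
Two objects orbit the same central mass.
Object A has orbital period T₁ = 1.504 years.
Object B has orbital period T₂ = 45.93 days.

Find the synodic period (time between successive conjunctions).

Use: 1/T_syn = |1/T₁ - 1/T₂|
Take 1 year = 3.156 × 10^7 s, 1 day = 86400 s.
T₁ = 1.504 years = 4.74662 × 10^7 s
T₂ = 45.93 days = 3.96835 × 10^6 s
1/T₁ = 2.10676 × 10^-8 s⁻¹
1/T₂ = 2.51994 × 10^-7 s⁻¹
|1/T₁ − 1/T₂| = 2.30926 × 10^-7 s⁻¹
T_syn = 1 / |1/T₁ − 1/T₂| = 4.33039 × 10^6 s ≈ 50.12 days

Final answer: T_syn = 50.12 days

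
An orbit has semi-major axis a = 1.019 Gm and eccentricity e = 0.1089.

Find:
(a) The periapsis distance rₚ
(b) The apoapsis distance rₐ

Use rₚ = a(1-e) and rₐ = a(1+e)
a = 1.019 Gm = 1.019 × 10^9 m
e = 0.1089:  1 − e = 0.8911,  1 + e = 1.1089
(a) rₚ = a(1 − e) = 1.019 × 10^9 m × 0.8911 = 9.08031 × 10^8 m ≈ 908 Mm
(b) rₐ = a(1 + e) = 1.019 × 10^9 m × 1.1089 = 1.12997 × 10^9 m ≈ 1.13 Gm

Final answer:
(a) rₚ = 908 Mm
(b) rₐ = 1.13 Gm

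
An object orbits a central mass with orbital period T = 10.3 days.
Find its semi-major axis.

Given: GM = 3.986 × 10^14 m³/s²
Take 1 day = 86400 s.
T = 10.3 days = 889920 s
GM = 3.986 × 10^14 m³/s²
Kepler's third law: a³ = GM T² / (4π²)
T² = 7.91958 × 10^11 s²
a³ = (3.986 × 10^14) × (7.91958 × 10^11) / (4π²) = 7.99612 × 10^24 m³
a = (a³)^(1/3) = 1.99968 × 10^8 m ≈ 200 Mm

Final answer: 200 Mm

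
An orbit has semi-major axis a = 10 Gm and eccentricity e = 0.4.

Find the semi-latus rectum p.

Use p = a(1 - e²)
a = 10 Gm = 1 × 10^10 m
e = 0.4,  e² = 0.16,  1 − e² = 0.84
p = a(1 − e²) = 1 × 10^10 m × 0.84 = 8.4 × 10^9 m ≈ 8.4 Gm

Final answer: p = 8.4 Gm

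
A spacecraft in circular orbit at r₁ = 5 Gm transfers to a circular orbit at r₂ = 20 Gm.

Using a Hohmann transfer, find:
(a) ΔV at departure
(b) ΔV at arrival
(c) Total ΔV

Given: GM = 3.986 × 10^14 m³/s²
r₁ = 5 Gm = 5 × 10^9 m
r₂ = 20 Gm = 2 × 10^10 m
GM = 3.986 × 10^14 m³/s²
Transfer ellipse: a_t = (r₁ + r₂)/2 = 1.25 × 10^10 m
Circular speed at r₁: v₁ = √(GM/r₁) = 282.347 m/s
Transfer speed at r₁ (periapsis): v₁ₜ = √(GM(2/r₁ − 1/a_t)) = 357.144 m/s
(a) ΔV₁ = v₁ₜ − v₁ = 74.7969 m/s ≈ 74.8 m/s
Circular speed at r₂: v₂ = √(GM/r₂) = 141.174 m/s
Transfer speed at r₂ (apoapsis): v₂ₜ = √(GM(2/r₂ − 1/a_t)) = 89.2861 m/s
(b) ΔV₂ = v₂ − v₂ₜ = 51.8876 m/s ≈ 51.89 m/s
(c) ΔV_total = ΔV₁ + ΔV₂ = 126.685 m/s ≈ 126.7 m/s

Final answer:
(a) ΔV₁ = 74.8 m/s
(b) ΔV₂ = 51.89 m/s
(c) ΔV_total = 126.7 m/s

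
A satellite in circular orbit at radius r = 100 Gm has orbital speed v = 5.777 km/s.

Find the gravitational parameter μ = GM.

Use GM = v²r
r = 100 Gm = 1 × 10^11 m
v = 5.777 km/s = 5777 m/s
v² = 3.33737 × 10^7 m²/s²
GM = v²r = 3.33737 × 10^7 × 1 × 10^11 = 3.33737 × 10^18 m³/s²
GM ≈ 3.337 × 10^18 m³/s²

Final answer: GM = 3.337 × 10^18 m³/s²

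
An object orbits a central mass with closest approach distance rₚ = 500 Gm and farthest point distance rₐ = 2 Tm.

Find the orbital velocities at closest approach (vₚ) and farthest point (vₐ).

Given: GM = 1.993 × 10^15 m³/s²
rₚ = 500 Gm = 5 × 10^11 m
rₐ = 2 Tm = 2 × 10^12 m
GM = 1.993 × 10^15 m³/s²
a = (rₚ + rₐ)/2 = 1.25 × 10^12 m
Vis-viva: v² = GM (2/r − 1/a)
vₚ² = 1.993 × 10^15 × (4 × 10^-12 − 8 × 10^-13) = 6377.6 m²/s²
vₚ = 79.8599 m/s ≈ 79.86 m/s
vₐ² = 1.993 × 10^15 × (1 × 10^-12 − 8 × 10^-13) = 398.6 m²/s²
vₐ = 19.965 m/s ≈ 19.96 m/s

Final answer: vₚ = 79.86 m/s, vₐ = 19.96 m/s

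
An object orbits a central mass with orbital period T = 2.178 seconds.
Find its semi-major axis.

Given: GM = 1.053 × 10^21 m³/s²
T = 2.178 seconds
GM = 1.053 × 10^21 m³/s²
Kepler's third law: a³ = GM T² / (4π²)
T² = 4.74368 s²
a³ = (1.053 × 10^21) × 4.74368 / (4π²) = 1.26527 × 10^20 m³
a = (a³)^(1/3) = 5.02028 × 10^6 m ≈ 5.02 × 10^6 m

Final answer: 5.02 × 10^6 m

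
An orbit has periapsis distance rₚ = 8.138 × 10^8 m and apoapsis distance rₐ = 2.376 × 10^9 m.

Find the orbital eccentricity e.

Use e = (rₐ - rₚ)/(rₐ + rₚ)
rₚ = 8.138 × 10^8 m
rₐ = 2.376 × 10^9 m
rₐ − rₚ = 1.5622 × 10^9 m
rₐ + rₚ = 3.1898 × 10^9 m
e = (rₐ − rₚ)/(rₐ + rₚ) = 0.489749

Final answer: e = 0.4897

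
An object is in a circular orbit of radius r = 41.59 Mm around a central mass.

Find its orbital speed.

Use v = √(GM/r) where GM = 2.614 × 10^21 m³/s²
r = 41.59 Mm = 4.159 × 10^7 m
GM = 2.614 × 10^21 m³/s²
GM/r = (2.614 × 10^21) / (4.159 × 10^7) = 6.28516 × 10^13 m²/s²
v = √(GM/r) = 7.9279 × 10^6 m/s ≈ 7928 km/s

Final answer: 7928 km/s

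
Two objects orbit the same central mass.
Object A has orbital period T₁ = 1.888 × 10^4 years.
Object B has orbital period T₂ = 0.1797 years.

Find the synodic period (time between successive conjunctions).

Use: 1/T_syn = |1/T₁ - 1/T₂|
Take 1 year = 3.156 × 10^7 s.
T₁ = 1.888 × 10^4 years = 5.95853 × 10^11 s
T₂ = 0.1797 years = 5.67133 × 10^6 s
1/T₁ = 1.67827 × 10^-12 s⁻¹
1/T₂ = 1.76325 × 10^-7 s⁻¹
|1/T₁ − 1/T₂| = 1.76324 × 10^-7 s⁻¹
T_syn = 1 / |1/T₁ − 1/T₂| = 5.67139 × 10^6 s ≈ 0.1797 years

Final answer: T_syn = 0.1797 years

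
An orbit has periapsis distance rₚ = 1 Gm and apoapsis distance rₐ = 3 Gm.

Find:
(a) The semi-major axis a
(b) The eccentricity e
rₚ = 1 Gm = 1 × 10^9 m
rₐ = 3 Gm = 3 × 10^9 m
(a) a = (rₚ + rₐ)/2 = 2 × 10^9 m ≈ 2 Gm
(b) e = (rₐ − rₚ)/(rₐ + rₚ) = (2 × 10^9) / (4 × 10^9) = 0.5

Final answer:
(a) a = 2 Gm
(b) e = 0.5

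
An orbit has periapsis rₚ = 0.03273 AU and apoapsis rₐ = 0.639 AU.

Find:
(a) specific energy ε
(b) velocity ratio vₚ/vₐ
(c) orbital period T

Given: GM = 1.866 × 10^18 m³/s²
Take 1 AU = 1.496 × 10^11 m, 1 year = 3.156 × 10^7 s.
rₚ = 0.03273 AU = 4.89641 × 10^9 m
rₐ = 0.639 AU = 9.55944 × 10^10 m
GM = 1.866 × 10^18 m³/s²
a = (rₚ + rₐ)/2 = 5.02454 × 10^10 m
e = (rₐ − rₚ)/(rₐ + rₚ) = (9.0698 × 10^10) / (1.00491 × 10^11) = 0.90255
(a) 2a = 1.00491 × 10^11 m;  ε = −GM/(2a) = -1.85689 × 10^7 J/kg ≈ -18.57 MJ/kg
(b) vₚ/vₐ = rₐ/rₚ (angular momentum) = (9.55944 × 10^10) / (4.89641 × 10^9) = 19.5234 ≈ 19.52
(c) a³ = 1.2685 × 10^32 m³;  T = 2π √(a³/GM) = 2π × 8.24496 × 10^6 s = 5.18046 × 10^7 s ≈ 1.641 years

Final answer:
(a) specific energy ε = -18.57 MJ/kg
(b) velocity ratio vₚ/vₐ = 19.52
(c) orbital period T = 1.641 years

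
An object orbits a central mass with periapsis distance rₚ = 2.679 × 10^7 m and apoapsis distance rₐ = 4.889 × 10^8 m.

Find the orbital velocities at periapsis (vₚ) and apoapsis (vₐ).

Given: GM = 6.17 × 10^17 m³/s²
rₚ = 2.679 × 10^7 m
rₐ = 4.889 × 10^8 m
GM = 6.17 × 10^17 m³/s²
a = (rₚ + rₐ)/2 = 2.57845 × 10^8 m
Vis-viva: v² = GM (2/r − 1/a)
vₚ² = 6.17 × 10^17 × (7.46547 × 10^-8 − 3.8783 × 10^-9) = 4.36691 × 10^10 m²/s²
vₚ = 208971 m/s ≈ 209 km/s
vₐ² = 6.17 × 10^17 × (4.09082 × 10^-9 − 3.8783 × 10^-9) = 1.31123 × 10^8 m²/s²
vₐ = 11450.9 m/s ≈ 11.45 km/s

Final answer: vₚ = 209 km/s, vₐ = 11.45 km/s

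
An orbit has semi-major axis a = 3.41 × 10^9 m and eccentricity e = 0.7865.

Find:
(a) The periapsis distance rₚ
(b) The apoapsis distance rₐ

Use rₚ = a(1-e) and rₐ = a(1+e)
a = 3.41 × 10^9 m
e = 0.7865:  1 − e = 0.2135,  1 + e = 1.7865
(a) rₚ = a(1 − e) = 3.41 × 10^9 m × 0.2135 = 7.28035 × 10^8 m ≈ 7.28 × 10^8 m
(b) rₐ = a(1 + e) = 3.41 × 10^9 m × 1.7865 = 6.09196 × 10^9 m ≈ 6.092 × 10^9 m

Final answer:
(a) rₚ = 7.28 × 10^8 m
(b) rₐ = 6.092 × 10^9 m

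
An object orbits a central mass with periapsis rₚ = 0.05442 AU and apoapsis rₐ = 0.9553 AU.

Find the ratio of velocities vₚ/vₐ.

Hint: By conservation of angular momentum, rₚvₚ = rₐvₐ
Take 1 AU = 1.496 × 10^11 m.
rₚ = 0.05442 AU = 8.14123 × 10^9 m
rₐ = 0.9553 AU = 1.42913 × 10^11 m
rₚvₚ = rₐvₐ  ⇒  vₚ/vₐ = rₐ/rₚ
vₚ/vₐ = (1.42913 × 10^11) / (8.14123 × 10^9) = 17.5542

Final answer: vₚ/vₐ = 17.55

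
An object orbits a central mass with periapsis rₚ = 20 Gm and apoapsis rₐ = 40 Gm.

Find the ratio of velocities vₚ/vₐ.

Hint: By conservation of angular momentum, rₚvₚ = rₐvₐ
rₚ = 20 Gm = 2 × 10^10 m
rₐ = 40 Gm = 4 × 10^10 m
rₚvₚ = rₐvₐ  ⇒  vₚ/vₐ = rₐ/rₚ
vₚ/vₐ = (4 × 10^10) / (2 × 10^10) = 2

Final answer: vₚ/vₐ = 2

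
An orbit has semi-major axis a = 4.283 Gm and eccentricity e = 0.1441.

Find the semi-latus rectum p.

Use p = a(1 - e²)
a = 4.283 Gm = 4.283 × 10^9 m
e = 0.1441,  e² = 0.0207648,  1 − e² = 0.979235
p = a(1 − e²) = 4.283 × 10^9 m × 0.979235 = 4.19406 × 10^9 m ≈ 4.194 Gm

Final answer: p = 4.194 Gm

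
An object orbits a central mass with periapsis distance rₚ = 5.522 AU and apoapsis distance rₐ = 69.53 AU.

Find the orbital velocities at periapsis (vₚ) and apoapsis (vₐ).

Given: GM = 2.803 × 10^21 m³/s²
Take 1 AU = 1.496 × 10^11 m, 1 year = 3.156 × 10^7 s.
rₚ = 5.522 AU = 8.26091 × 10^11 m
rₐ = 69.53 AU = 1.04017 × 10^13 m
GM = 2.803 × 10^21 m³/s²
a = (rₚ + rₐ)/2 = 5.61389 × 10^12 m
Vis-viva: v² = GM (2/r − 1/a)
vₚ² = 2.803 × 10^21 × (2.42104 × 10^-12 − 1.7813 × 10^-13) = 6.28688 × 10^9 m²/s²
vₚ = 79289.8 m/s ≈ 16.73 AU/year
vₐ² = 2.803 × 10^21 × (1.92276 × 10^-13 − 1.7813 × 10^-13) = 3.96537 × 10^7 m²/s²
vₐ = 6297.12 m/s ≈ 1.328 AU/year

Final answer: vₚ = 16.73 AU/year, vₐ = 1.328 AU/year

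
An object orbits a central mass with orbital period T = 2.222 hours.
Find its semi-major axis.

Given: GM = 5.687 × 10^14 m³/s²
T = 2.222 hours = 7999.2 s
GM = 5.687 × 10^14 m³/s²
Kepler's third law: a³ = GM T² / (4π²)
T² = 6.39872 × 10^7 s²
a³ = (5.687 × 10^14) × (6.39872 × 10^7) / (4π²) = 9.21757 × 10^20 m³
a = (a³)^(1/3) = 9.73208 × 10^6 m ≈ 9.732 × 10^6 m

Final answer: 9.732 × 10^6 m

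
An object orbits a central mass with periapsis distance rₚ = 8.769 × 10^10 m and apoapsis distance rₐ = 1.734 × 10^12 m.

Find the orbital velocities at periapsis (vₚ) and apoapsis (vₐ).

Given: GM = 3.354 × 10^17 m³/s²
rₚ = 8.769 × 10^10 m
rₐ = 1.734 × 10^12 m
GM = 3.354 × 10^17 m³/s²
a = (rₚ + rₐ)/2 = 9.10845 × 10^11 m
Vis-viva: v² = GM (2/r − 1/a)
vₚ² = 3.354 × 10^17 × (2.28076 × 10^-11 − 1.09788 × 10^-12) = 7.28145 × 10^6 m²/s²
vₚ = 2698.42 m/s ≈ 2.698 km/s
vₐ² = 3.354 × 10^17 × (1.1534 × 10^-12 − 1.09788 × 10^-12) = 18621.7 m²/s²
vₐ = 136.461 m/s ≈ 136.5 m/s

Final answer: vₚ = 2.698 km/s, vₐ = 136.5 m/s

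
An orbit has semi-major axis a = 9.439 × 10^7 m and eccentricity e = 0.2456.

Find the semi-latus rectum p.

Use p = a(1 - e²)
a = 9.439 × 10^7 m
e = 0.2456,  e² = 0.0603194,  1 − e² = 0.939681
p = a(1 − e²) = 9.439 × 10^7 m × 0.939681 = 8.86965 × 10^7 m ≈ 8.87 × 10^7 m

Final answer: p = 8.87 × 10^7 m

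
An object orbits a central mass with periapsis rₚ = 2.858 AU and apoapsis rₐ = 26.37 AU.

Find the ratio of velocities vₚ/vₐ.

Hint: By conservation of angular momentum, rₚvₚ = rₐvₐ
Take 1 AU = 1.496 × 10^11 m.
rₚ = 2.858 AU = 4.27557 × 10^11 m
rₐ = 26.37 AU = 3.94495 × 10^12 m
rₚvₚ = rₐvₐ  ⇒  vₚ/vₐ = rₐ/rₚ
vₚ/vₐ = (3.94495 × 10^12) / (4.27557 × 10^11) = 9.22673

Final answer: vₚ/vₐ = 9.227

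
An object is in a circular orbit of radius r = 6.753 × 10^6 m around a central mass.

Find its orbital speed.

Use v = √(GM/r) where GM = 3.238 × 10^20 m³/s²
r = 6.753 × 10^6 m
GM = 3.238 × 10^20 m³/s²
GM/r = (3.238 × 10^20) / (6.753 × 10^6) = 4.79491 × 10^13 m²/s²
v = √(GM/r) = 6.92453 × 10^6 m/s ≈ 6925 km/s

Final answer: 6925 km/s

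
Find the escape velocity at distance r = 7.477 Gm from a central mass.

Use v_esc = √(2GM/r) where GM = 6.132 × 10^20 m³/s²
r = 7.477 Gm = 7.477 × 10^9 m
GM = 6.132 × 10^20 m³/s²
2GM/r = 2 × (6.132 × 10^20) / (7.477 × 10^9) = 1.64023 × 10^11 m²/s²
v_esc = √(2GM/r) = 404998 m/s ≈ 405 km/s

Final answer: 405 km/s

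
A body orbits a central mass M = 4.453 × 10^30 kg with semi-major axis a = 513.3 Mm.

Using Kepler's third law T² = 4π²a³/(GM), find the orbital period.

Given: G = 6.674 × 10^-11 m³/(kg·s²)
M = 4.453 × 10^30 kg
GM = G × M = 6.674 × 10^-11 × 4.453 × 10^30 = 2.97193 × 10^20 m³/s²
a = 513.3 Mm = 5.133 × 10^8 m
a³ = 1.35243 × 10^26 m³
T = 2π √(a³/GM) = 2π √((1.35243 × 10^26) / (2.97193 × 10^20)) = 2π × 674.586 s
T = 4238.55 s ≈ 1.177 hours

Final answer: 1.177 hours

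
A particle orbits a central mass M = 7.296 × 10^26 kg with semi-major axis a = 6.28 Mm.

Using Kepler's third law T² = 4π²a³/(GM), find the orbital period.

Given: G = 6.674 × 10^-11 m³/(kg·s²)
M = 7.296 × 10^26 kg
GM = G × M = 6.674 × 10^-11 × 7.296 × 10^26 = 4.86935 × 10^16 m³/s²
a = 6.28 Mm = 6.28 × 10^6 m
a³ = 2.47673 × 10^20 m³
T = 2π √(a³/GM) = 2π √((2.47673 × 10^20) / (4.86935 × 10^16)) = 2π × 71.3188 s
T = 448.109 s ≈ 7.468 minutes

Final answer: 7.468 minutes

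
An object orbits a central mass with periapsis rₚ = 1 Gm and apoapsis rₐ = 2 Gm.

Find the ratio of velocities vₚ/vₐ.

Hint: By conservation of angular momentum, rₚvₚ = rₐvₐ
rₚ = 1 Gm = 1 × 10^9 m
rₐ = 2 Gm = 2 × 10^9 m
rₚvₚ = rₐvₐ  ⇒  vₚ/vₐ = rₐ/rₚ
vₚ/vₐ = (2 × 10^9) / (1 × 10^9) = 2

Final answer: vₚ/vₐ = 2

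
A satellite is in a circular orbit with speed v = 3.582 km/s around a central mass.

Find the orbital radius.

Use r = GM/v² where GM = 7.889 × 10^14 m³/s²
v = 3.582 km/s = 3582 m/s
GM = 7.889 × 10^14 m³/s²
v² = 1.28307 × 10^7 m²/s²
r = GM/v² = (7.889 × 10^14) / (1.28307 × 10^7) = 6.14852 × 10^7 m ≈ 61.49 Mm

Final answer: 61.49 Mm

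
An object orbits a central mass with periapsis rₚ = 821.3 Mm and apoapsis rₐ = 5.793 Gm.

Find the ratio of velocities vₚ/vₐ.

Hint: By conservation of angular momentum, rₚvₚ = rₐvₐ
rₚ = 821.3 Mm = 8.213 × 10^8 m
rₐ = 5.793 Gm = 5.793 × 10^9 m
rₚvₚ = rₐvₐ  ⇒  vₚ/vₐ = rₐ/rₚ
vₚ/vₐ = (5.793 × 10^9) / (8.213 × 10^8) = 7.05345

Final answer: vₚ/vₐ = 7.053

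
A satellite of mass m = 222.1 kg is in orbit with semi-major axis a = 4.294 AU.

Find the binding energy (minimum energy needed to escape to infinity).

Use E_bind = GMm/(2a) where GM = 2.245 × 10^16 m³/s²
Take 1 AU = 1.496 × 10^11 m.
a = 4.294 AU = 6.42382 × 10^11 m
GM = 2.245 × 10^16 m³/s²
m = 222.1 kg
GMm = 2.245 × 10^16 × 222.1 = 4.98614 × 10^18 m³·kg/s²
2a = 1.28476 × 10^12 m
E_bind = GMm/(2a) = 3.88098 × 10^6 J ≈ 3.881 MJ

Final answer: 3.881 MJ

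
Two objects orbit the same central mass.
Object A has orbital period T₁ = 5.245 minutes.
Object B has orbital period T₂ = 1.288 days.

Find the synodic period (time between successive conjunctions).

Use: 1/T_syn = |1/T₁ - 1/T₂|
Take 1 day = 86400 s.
T₁ = 5.245 minutes = 314.7 s
T₂ = 1.288 days = 111283 s
1/T₁ = 0.00317763 s⁻¹
1/T₂ = 8.98608 × 10^-6 s⁻¹
|1/T₁ − 1/T₂| = 0.00316864 s⁻¹
T_syn = 1 / |1/T₁ − 1/T₂| = 315.592 s ≈ 5.26 minutes

Final answer: T_syn = 5.26 minutes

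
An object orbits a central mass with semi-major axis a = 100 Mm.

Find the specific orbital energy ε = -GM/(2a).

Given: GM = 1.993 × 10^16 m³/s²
a = 100 Mm = 1 × 10^8 m
GM = 1.993 × 10^16 m³/s²
2a = 2 × 10^8 m
ε = −GM/(2a) = -9.965 × 10^7 J/kg ≈ -99.65 MJ/kg

Final answer: -99.65 MJ/kg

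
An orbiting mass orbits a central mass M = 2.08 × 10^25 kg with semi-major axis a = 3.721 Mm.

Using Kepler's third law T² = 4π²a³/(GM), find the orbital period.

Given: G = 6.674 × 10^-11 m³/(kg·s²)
M = 2.08 × 10^25 kg
GM = G × M = 6.674 × 10^-11 × 2.08 × 10^25 = 1.38819 × 10^15 m³/s²
a = 3.721 Mm = 3.721 × 10^6 m
a³ = 5.15204 × 10^19 m³
T = 2π √(a³/GM) = 2π √((5.15204 × 10^19) / (1.38819 × 10^15)) = 2π × 192.648 s
T = 1210.44 s ≈ 20.17 minutes

Final answer: 20.17 minutes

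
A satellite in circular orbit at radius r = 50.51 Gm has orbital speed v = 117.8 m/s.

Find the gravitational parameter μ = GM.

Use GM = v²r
r = 50.51 Gm = 5.051 × 10^10 m
v = 117.8 m/s
v² = 13876.8 m²/s²
GM = v²r = 13876.8 × 5.051 × 10^10 = 7.00919 × 10^14 m³/s²
GM ≈ 7.009 × 10^14 m³/s²

Final answer: GM = 7.009 × 10^14 m³/s²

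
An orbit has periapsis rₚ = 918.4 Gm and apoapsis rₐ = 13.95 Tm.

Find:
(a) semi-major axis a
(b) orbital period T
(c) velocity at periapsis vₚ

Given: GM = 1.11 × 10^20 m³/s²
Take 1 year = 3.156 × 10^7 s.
rₚ = 918.4 Gm = 9.184 × 10^11 m
rₐ = 13.95 Tm = 1.395 × 10^13 m
GM = 1.11 × 10^20 m³/s²
a = (rₚ + rₐ)/2 = 7.4342 × 10^12 m
e = (rₐ − rₚ)/(rₐ + rₚ) = (1.30316 × 10^13) / (1.48684 × 10^13) = 0.876463
(a) a = 7.4342 × 10^12 m ≈ 7.434 Tm
(b) a³ = 4.10868 × 10^38 m³;  T = 2π √(a³/GM) = 2π × 1.92393 × 10^9 s = 1.20884 × 10^10 s ≈ 383 years
(c) vₚ² = GM (2/rₚ − 1/a) = 1.11 × 10^20 × (2.1777 × 10^-12 − 1.34513 × 10^-13) = 2.26794 × 10^8 m²/s²;  vₚ = 15059.7 m/s ≈ 15.06 km/s

Final answer:
(a) semi-major axis a = 7.434 Tm
(b) orbital period T = 383 years
(c) velocity at periapsis vₚ = 15.06 km/s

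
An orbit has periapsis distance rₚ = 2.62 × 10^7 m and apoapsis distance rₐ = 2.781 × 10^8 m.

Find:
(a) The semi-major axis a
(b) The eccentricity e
rₚ = 2.62 × 10^7 m
rₐ = 2.781 × 10^8 m
(a) a = (rₚ + rₐ)/2 = 1.5215 × 10^8 m ≈ 1.522 × 10^8 m
(b) e = (rₐ − rₚ)/(rₐ + rₚ) = (2.519 × 10^8) / (3.043 × 10^8) = 0.827802

Final answer:
(a) a = 1.522 × 10^8 m
(b) e = 0.8278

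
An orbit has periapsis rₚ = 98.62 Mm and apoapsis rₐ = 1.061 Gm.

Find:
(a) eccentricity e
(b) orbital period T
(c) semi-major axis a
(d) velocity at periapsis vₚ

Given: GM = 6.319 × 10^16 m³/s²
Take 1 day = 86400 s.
rₚ = 98.62 Mm = 9.862 × 10^7 m
rₐ = 1.061 Gm = 1.061 × 10^9 m
GM = 6.319 × 10^16 m³/s²
a = (rₚ + rₐ)/2 = 5.7981 × 10^8 m
e = (rₐ − rₚ)/(rₐ + rₚ) = (9.6238 × 10^8) / (1.15962 × 10^9) = 0.82991
(a) e = 0.82991 ≈ 0.8299
(b) a³ = 1.9492 × 10^26 m³;  T = 2π √(a³/GM) = 2π × 55539.8 s = 348967 s ≈ 4.039 days
(c) a = 5.7981 × 10^8 m ≈ 579.8 Mm
(d) vₚ² = GM (2/rₚ − 1/a) = 6.319 × 10^16 × (2.02799 × 10^-8 − 1.7247 × 10^-9) = 1.1725 × 10^9 m²/s²;  vₚ = 34241.8 m/s ≈ 34.24 km/s

Final answer:
(a) eccentricity e = 0.8299
(b) orbital period T = 4.039 days
(c) semi-major axis a = 579.8 Mm
(d) velocity at periapsis vₚ = 34.24 km/s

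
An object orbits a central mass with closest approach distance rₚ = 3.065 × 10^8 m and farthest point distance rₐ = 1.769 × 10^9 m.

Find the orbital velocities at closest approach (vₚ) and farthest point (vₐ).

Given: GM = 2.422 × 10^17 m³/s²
rₚ = 3.065 × 10^8 m
rₐ = 1.769 × 10^9 m
GM = 2.422 × 10^17 m³/s²
a = (rₚ + rₐ)/2 = 1.03775 × 10^9 m
Vis-viva: v² = GM (2/r − 1/a)
vₚ² = 2.422 × 10^17 × (6.52529 × 10^-9 − 9.63623 × 10^-10) = 1.34703 × 10^9 m²/s²
vₚ = 36702 m/s ≈ 36.7 km/s
vₐ² = 2.422 × 10^17 × (1.13058 × 10^-9 − 9.63623 × 10^-10) = 4.04375 × 10^7 m²/s²
vₐ = 6359.05 m/s ≈ 6.359 km/s

Final answer: vₚ = 36.7 km/s, vₐ = 6.359 km/s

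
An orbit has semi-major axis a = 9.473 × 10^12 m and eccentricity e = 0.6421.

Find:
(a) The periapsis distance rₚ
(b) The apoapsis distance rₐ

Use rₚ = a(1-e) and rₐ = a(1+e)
a = 9.473 × 10^12 m
e = 0.6421:  1 − e = 0.3579,  1 + e = 1.6421
(a) rₚ = a(1 − e) = 9.473 × 10^12 m × 0.3579 = 3.39039 × 10^12 m ≈ 3.39 × 10^12 m
(b) rₐ = a(1 + e) = 9.473 × 10^12 m × 1.6421 = 1.55556 × 10^13 m ≈ 1.556 × 10^13 m

Final answer:
(a) rₚ = 3.39 × 10^12 m
(b) rₐ = 1.556 × 10^13 m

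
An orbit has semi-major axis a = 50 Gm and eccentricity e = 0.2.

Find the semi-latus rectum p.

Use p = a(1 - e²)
a = 50 Gm = 5 × 10^10 m
e = 0.2,  e² = 0.04,  1 − e² = 0.96
p = a(1 − e²) = 5 × 10^10 m × 0.96 = 4.8 × 10^10 m ≈ 48 Gm

Final answer: p = 48 Gm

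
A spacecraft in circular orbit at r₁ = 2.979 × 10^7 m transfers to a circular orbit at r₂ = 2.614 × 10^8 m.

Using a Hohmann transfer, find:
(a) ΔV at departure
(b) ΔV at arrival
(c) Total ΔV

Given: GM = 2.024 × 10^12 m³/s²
r₁ = 2.979 × 10^7 m
r₂ = 2.614 × 10^8 m
GM = 2.024 × 10^12 m³/s²
Transfer ellipse: a_t = (r₁ + r₂)/2 = 1.45595 × 10^8 m
Circular speed at r₁: v₁ = √(GM/r₁) = 260.657 m/s
Transfer speed at r₁ (periapsis): v₁ₜ = √(GM(2/r₁ − 1/a_t)) = 349.261 m/s
(a) ΔV₁ = v₁ₜ − v₁ = 88.6032 m/s ≈ 88.6 m/s
Circular speed at r₂: v₂ = √(GM/r₂) = 87.9939 m/s
Transfer speed at r₂ (apoapsis): v₂ₜ = √(GM(2/r₂ − 1/a_t)) = 39.8029 m/s
(b) ΔV₂ = v₂ − v₂ₜ = 48.191 m/s ≈ 48.19 m/s
(c) ΔV_total = ΔV₁ + ΔV₂ = 136.794 m/s ≈ 136.8 m/s

Final answer:
(a) ΔV₁ = 88.6 m/s
(b) ΔV₂ = 48.19 m/s
(c) ΔV_total = 136.8 m/s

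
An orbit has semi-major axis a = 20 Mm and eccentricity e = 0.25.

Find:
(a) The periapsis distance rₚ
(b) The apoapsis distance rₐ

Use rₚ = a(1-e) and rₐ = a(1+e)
a = 20 Mm = 2 × 10^7 m
e = 0.25:  1 − e = 0.75,  1 + e = 1.25
(a) rₚ = a(1 − e) = 2 × 10^7 m × 0.75 = 1.5 × 10^7 m ≈ 15 Mm
(b) rₐ = a(1 + e) = 2 × 10^7 m × 1.25 = 2.5 × 10^7 m ≈ 25 Mm

Final answer:
(a) rₚ = 15 Mm
(b) rₐ = 25 Mm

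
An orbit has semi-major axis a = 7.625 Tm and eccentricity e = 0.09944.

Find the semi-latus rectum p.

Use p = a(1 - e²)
a = 7.625 Tm = 7.625 × 10^12 m
e = 0.09944,  e² = 0.00988831,  1 − e² = 0.990112
p = a(1 − e²) = 7.625 × 10^12 m × 0.990112 = 7.5496 × 10^12 m ≈ 7.55 Tm

Final answer: p = 7.55 Tm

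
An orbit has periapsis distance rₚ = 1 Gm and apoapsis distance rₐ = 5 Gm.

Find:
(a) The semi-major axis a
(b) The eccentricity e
rₚ = 1 Gm = 1 × 10^9 m
rₐ = 5 Gm = 5 × 10^9 m
(a) a = (rₚ + rₐ)/2 = 3 × 10^9 m ≈ 3 Gm
(b) e = (rₐ − rₚ)/(rₐ + rₚ) = (4 × 10^9) / (6 × 10^9) = 0.666667

Final answer:
(a) a = 3 Gm
(b) e = 0.6667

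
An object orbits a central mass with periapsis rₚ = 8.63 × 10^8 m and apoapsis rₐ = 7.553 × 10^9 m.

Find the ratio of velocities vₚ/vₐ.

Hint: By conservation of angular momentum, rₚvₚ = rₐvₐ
rₚ = 8.63 × 10^8 m
rₐ = 7.553 × 10^9 m
rₚvₚ = rₐvₐ  ⇒  vₚ/vₐ = rₐ/rₚ
vₚ/vₐ = (7.553 × 10^9) / (8.63 × 10^8) = 8.75203

Final answer: vₚ/vₐ = 8.752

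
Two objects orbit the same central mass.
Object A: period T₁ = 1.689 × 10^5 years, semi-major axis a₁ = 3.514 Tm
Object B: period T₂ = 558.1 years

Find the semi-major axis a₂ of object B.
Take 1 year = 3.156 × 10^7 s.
T₁ = 1.689 × 10^5 years = 5.33048 × 10^12 s
T₂ = 558.1 years = 1.76136 × 10^10 s
a₁ = 3.514 Tm = 3.514 × 10^12 m
Kepler's third law: (T₂/T₁)² = (a₂/a₁)³  ⇒  a₂ = a₁ (T₂/T₁)^(2/3)
T₂/T₁ = 0.00330432
(T₂/T₁)^(2/3) = 0.0221848
a₂ = 3.514 × 10^12 m × 0.0221848 = 7.79573 × 10^10 m ≈ 77.96 Gm

Final answer: a₂ = 77.96 Gm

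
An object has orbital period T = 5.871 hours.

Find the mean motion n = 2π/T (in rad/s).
T = 5.871 hours = 21135.6 s
n = 2π / 21135.6 s = 0.00029728 rad/s ≈ 0.0002973 rad/s

Final answer: n = 0.0002973 rad/s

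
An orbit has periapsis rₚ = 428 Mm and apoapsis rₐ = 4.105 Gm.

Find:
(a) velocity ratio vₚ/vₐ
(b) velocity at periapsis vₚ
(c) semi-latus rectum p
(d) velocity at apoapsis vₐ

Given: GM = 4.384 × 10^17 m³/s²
rₚ = 428 Mm = 4.28 × 10^8 m
rₐ = 4.105 Gm = 4.105 × 10^9 m
GM = 4.384 × 10^17 m³/s²
a = (rₚ + rₐ)/2 = 2.2665 × 10^9 m
e = (rₐ − rₚ)/(rₐ + rₚ) = (3.677 × 10^9) / (4.533 × 10^9) = 0.811163
(a) vₚ/vₐ = rₐ/rₚ (angular momentum) = (4.105 × 10^9) / (4.28 × 10^8) = 9.59112 ≈ 9.591
(b) vₚ² = GM (2/rₚ − 1/a) = 4.384 × 10^17 × (4.6729 × 10^-9 − 4.41209 × 10^-10) = 1.85517 × 10^9 m²/s²;  vₚ = 43071.7 m/s ≈ 43.07 km/s
(c) 1 − e² = 0.342015;  p = a(1 − e²) = 2.2665 × 10^9 × 0.342015 = 7.75178 × 10^8 m ≈ 775.2 Mm
(d) vₐ² = GM (2/rₐ − 1/a) = 4.384 × 10^17 × (4.87211 × 10^-10 − 4.41209 × 10^-10) = 2.01672 × 10^7 m²/s²;  vₐ = 4490.79 m/s ≈ 4.491 km/s

Final answer:
(a) velocity ratio vₚ/vₐ = 9.591
(b) velocity at periapsis vₚ = 43.07 km/s
(c) semi-latus rectum p = 775.2 Mm
(d) velocity at apoapsis vₐ = 4.491 km/s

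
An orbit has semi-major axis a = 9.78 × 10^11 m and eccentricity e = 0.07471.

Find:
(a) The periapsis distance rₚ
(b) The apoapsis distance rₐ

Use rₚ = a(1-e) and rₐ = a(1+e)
a = 9.78 × 10^11 m
e = 0.07471:  1 − e = 0.92529,  1 + e = 1.07471
(a) rₚ = a(1 − e) = 9.78 × 10^11 m × 0.92529 = 9.04934 × 10^11 m ≈ 9.049 × 10^11 m
(b) rₐ = a(1 + e) = 9.78 × 10^11 m × 1.07471 = 1.05107 × 10^12 m ≈ 1.051 × 10^12 m

Final answer:
(a) rₚ = 9.049 × 10^11 m
(b) rₐ = 1.051 × 10^12 m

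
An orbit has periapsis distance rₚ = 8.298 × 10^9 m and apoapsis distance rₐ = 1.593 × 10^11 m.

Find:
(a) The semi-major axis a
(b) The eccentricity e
rₚ = 8.298 × 10^9 m
rₐ = 1.593 × 10^11 m
(a) a = (rₚ + rₐ)/2 = 8.3799 × 10^10 m ≈ 8.38 × 10^10 m
(b) e = (rₐ − rₚ)/(rₐ + rₚ) = (1.51002 × 10^11) / (1.67598 × 10^11) = 0.900977

Final answer:
(a) a = 8.38 × 10^10 m
(b) e = 0.901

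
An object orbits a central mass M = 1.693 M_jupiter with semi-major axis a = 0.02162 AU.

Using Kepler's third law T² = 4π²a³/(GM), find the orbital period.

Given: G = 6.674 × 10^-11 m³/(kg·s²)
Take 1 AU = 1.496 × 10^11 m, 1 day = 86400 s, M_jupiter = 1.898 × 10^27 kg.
M = 1.693 M_jupiter = 3.21331 × 10^27 kg
GM = G × M = 6.674 × 10^-11 × 3.21331 × 10^27 = 2.14457 × 10^17 m³/s²
a = 0.02162 AU = 3.23435 × 10^9 m
a³ = 3.38347 × 10^28 m³
T = 2π √(a³/GM) = 2π √((3.38347 × 10^28) / (2.14457 × 10^17)) = 2π × 397202 s
T = 2.49569 × 10^6 s ≈ 28.89 days

Final answer: 28.89 days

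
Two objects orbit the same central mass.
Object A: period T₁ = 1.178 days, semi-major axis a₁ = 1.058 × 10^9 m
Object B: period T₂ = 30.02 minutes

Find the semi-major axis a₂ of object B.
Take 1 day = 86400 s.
T₁ = 1.178 days = 101779 s
T₂ = 30.02 minutes = 1801.2 s
a₁ = 1.058 × 10^9 m
Kepler's third law: (T₂/T₁)² = (a₂/a₁)³  ⇒  a₂ = a₁ (T₂/T₁)^(2/3)
T₂/T₁ = 0.0176971
(T₂/T₁)^(2/3) = 0.0679102
a₂ = 1.058 × 10^9 m × 0.0679102 = 7.1849 × 10^7 m ≈ 7.185 × 10^7 m

Final answer: a₂ = 7.185 × 10^7 m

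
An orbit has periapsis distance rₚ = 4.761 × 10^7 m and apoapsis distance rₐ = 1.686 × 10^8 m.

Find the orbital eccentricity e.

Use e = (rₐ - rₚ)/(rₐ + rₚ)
rₚ = 4.761 × 10^7 m
rₐ = 1.686 × 10^8 m
rₐ − rₚ = 1.2099 × 10^8 m
rₐ + rₚ = 2.1621 × 10^8 m
e = (rₐ − rₚ)/(rₐ + rₚ) = 0.559595

Final answer: e = 0.5596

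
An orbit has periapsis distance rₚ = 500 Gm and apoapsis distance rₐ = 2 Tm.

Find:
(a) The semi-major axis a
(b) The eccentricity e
rₚ = 500 Gm = 5 × 10^11 m
rₐ = 2 Tm = 2 × 10^12 m
(a) a = (rₚ + rₐ)/2 = 1.25 × 10^12 m ≈ 1.25 Tm
(b) e = (rₐ − rₚ)/(rₐ + rₚ) = (1.5 × 10^12) / (2.5 × 10^12) = 0.6

Final answer:
(a) a = 1.25 Tm
(b) e = 0.6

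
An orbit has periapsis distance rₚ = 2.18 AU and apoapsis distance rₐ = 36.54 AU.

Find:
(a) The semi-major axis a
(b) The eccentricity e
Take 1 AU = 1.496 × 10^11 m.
rₚ = 2.18 AU = 3.26128 × 10^11 m
rₐ = 36.54 AU = 5.46638 × 10^12 m
(a) a = (rₚ + rₐ)/2 = 2.89626 × 10^12 m ≈ 19.36 AU
(b) e = (rₐ − rₚ)/(rₐ + rₚ) = (5.14026 × 10^12) / (5.79251 × 10^12) = 0.887397

Final answer:
(a) a = 19.36 AU
(b) e = 0.8874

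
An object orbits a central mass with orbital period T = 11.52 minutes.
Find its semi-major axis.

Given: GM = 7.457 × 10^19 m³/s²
T = 11.52 minutes = 691.2 s
GM = 7.457 × 10^19 m³/s²
Kepler's third law: a³ = GM T² / (4π²)
T² = 477757 s²
a³ = (7.457 × 10^19) × 477757 / (4π²) = 9.02427 × 10^23 m³
a = (a³)^(1/3) = 9.66356 × 10^7 m ≈ 96.64 Mm

Final answer: 96.64 Mm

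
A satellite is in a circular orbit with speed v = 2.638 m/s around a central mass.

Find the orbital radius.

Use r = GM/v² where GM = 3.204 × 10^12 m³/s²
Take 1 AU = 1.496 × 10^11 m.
v = 2.638 m/s
GM = 3.204 × 10^12 m³/s²
v² = 6.95904 m²/s²
r = GM/v² = (3.204 × 10^12) / 6.95904 = 4.60408 × 10^11 m ≈ 3.078 AU

Final answer: 3.078 AU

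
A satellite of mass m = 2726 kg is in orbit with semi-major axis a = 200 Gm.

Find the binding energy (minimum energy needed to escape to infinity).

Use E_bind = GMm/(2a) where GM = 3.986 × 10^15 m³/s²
a = 200 Gm = 2 × 10^11 m
GM = 3.986 × 10^15 m³/s²
m = 2726 kg
GMm = 3.986 × 10^15 × 2726 = 1.08658 × 10^19 m³·kg/s²
2a = 4 × 10^11 m
E_bind = GMm/(2a) = 2.71646 × 10^7 J ≈ 27.16 MJ

Final answer: 27.16 MJ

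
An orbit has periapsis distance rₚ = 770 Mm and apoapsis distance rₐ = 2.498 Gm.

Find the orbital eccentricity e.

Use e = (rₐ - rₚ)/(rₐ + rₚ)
rₚ = 770 Mm = 7.7 × 10^8 m
rₐ = 2.498 Gm = 2.498 × 10^9 m
rₐ − rₚ = 1.728 × 10^9 m
rₐ + rₚ = 3.268 × 10^9 m
e = (rₐ − rₚ)/(rₐ + rₚ) = 0.528764

Final answer: e = 0.5288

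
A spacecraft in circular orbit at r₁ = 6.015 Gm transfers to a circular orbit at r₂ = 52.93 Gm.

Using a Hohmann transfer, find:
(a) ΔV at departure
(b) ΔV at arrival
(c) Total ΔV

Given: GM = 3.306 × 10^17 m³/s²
r₁ = 6.015 Gm = 6.015 × 10^9 m
r₂ = 52.93 Gm = 5.293 × 10^10 m
GM = 3.306 × 10^17 m³/s²
Transfer ellipse: a_t = (r₁ + r₂)/2 = 2.94725 × 10^10 m
Circular speed at r₁: v₁ = √(GM/r₁) = 7413.68 m/s
Transfer speed at r₁ (periapsis): v₁ₜ = √(GM(2/r₁ − 1/a_t)) = 9935.19 m/s
(a) ΔV₁ = v₁ₜ − v₁ = 2521.51 m/s ≈ 2.522 km/s
Circular speed at r₂: v₂ = √(GM/r₂) = 2499.2 m/s
Transfer speed at r₂ (apoapsis): v₂ₜ = √(GM(2/r₂ − 1/a_t)) = 1129.04 m/s
(b) ΔV₂ = v₂ − v₂ₜ = 1370.16 m/s ≈ 1.37 km/s
(c) ΔV_total = ΔV₁ + ΔV₂ = 3891.67 m/s ≈ 3.892 km/s

Final answer:
(a) ΔV₁ = 2.522 km/s
(b) ΔV₂ = 1.37 km/s
(c) ΔV_total = 3.892 km/s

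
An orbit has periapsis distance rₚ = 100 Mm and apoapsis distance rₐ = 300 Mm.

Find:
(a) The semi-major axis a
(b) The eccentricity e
rₚ = 100 Mm = 1 × 10^8 m
rₐ = 300 Mm = 3 × 10^8 m
(a) a = (rₚ + rₐ)/2 = 2 × 10^8 m ≈ 200 Mm
(b) e = (rₐ − rₚ)/(rₐ + rₚ) = (2 × 10^8) / (4 × 10^8) = 0.5

Final answer:
(a) a = 200 Mm
(b) e = 0.5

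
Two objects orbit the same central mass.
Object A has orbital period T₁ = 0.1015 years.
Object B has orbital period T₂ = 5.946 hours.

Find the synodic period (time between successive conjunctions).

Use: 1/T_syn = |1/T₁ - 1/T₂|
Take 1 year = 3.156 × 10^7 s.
T₁ = 0.1015 years = 3.20334 × 10^6 s
T₂ = 5.946 hours = 21405.6 s
1/T₁ = 3.12174 × 10^-7 s⁻¹
1/T₂ = 4.67167 × 10^-5 s⁻¹
|1/T₁ − 1/T₂| = 4.64046 × 10^-5 s⁻¹
T_syn = 1 / |1/T₁ − 1/T₂| = 21549.6 s ≈ 5.986 hours

Final answer: T_syn = 5.986 hours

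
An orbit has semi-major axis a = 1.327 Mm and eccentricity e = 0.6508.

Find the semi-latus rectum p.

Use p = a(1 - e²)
a = 1.327 Mm = 1.327 × 10^6 m
e = 0.6508,  e² = 0.423541,  1 − e² = 0.576459
p = a(1 − e²) = 1.327 × 10^6 m × 0.576459 = 764962 m ≈ 765 km

Final answer: p = 765 km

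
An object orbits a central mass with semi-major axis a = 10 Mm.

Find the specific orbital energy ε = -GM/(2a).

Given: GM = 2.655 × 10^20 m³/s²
a = 10 Mm = 1 × 10^7 m
GM = 2.655 × 10^20 m³/s²
2a = 2 × 10^7 m
ε = −GM/(2a) = -1.3275 × 10^13 J/kg ≈ -1.327 × 10^4 GJ/kg

Final answer: -1.327 × 10^4 GJ/kg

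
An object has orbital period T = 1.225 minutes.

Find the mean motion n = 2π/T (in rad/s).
T = 1.225 minutes = 73.5 s
n = 2π / 73.5 s = 0.0854855 rad/s ≈ 0.08549 rad/s

Final answer: n = 0.08549 rad/s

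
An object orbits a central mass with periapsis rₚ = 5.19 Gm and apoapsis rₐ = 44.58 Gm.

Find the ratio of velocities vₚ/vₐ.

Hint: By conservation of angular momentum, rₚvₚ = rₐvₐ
rₚ = 5.19 Gm = 5.19 × 10^9 m
rₐ = 44.58 Gm = 4.458 × 10^10 m
rₚvₚ = rₐvₐ  ⇒  vₚ/vₐ = rₐ/rₚ
vₚ/vₐ = (4.458 × 10^10) / (5.19 × 10^9) = 8.5896

Final answer: vₚ/vₐ = 8.59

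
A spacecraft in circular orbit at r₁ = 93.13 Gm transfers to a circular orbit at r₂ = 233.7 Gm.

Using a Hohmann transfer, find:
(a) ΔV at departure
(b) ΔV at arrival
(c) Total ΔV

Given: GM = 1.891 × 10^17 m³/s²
r₁ = 93.13 Gm = 9.313 × 10^10 m
r₂ = 233.7 Gm = 2.337 × 10^11 m
GM = 1.891 × 10^17 m³/s²
Transfer ellipse: a_t = (r₁ + r₂)/2 = 1.63415 × 10^11 m
Circular speed at r₁: v₁ = √(GM/r₁) = 1424.95 m/s
Transfer speed at r₁ (periapsis): v₁ₜ = √(GM(2/r₁ − 1/a_t)) = 1704.06 m/s
(a) ΔV₁ = v₁ₜ − v₁ = 279.104 m/s ≈ 279.1 m/s
Circular speed at r₂: v₂ = √(GM/r₂) = 899.532 m/s
Transfer speed at r₂ (apoapsis): v₂ₜ = √(GM(2/r₂ − 1/a_t)) = 679.071 m/s
(b) ΔV₂ = v₂ − v₂ₜ = 220.46 m/s ≈ 220.5 m/s
(c) ΔV_total = ΔV₁ + ΔV₂ = 499.564 m/s ≈ 499.6 m/s

Final answer:
(a) ΔV₁ = 279.1 m/s
(b) ΔV₂ = 220.5 m/s
(c) ΔV_total = 499.6 m/s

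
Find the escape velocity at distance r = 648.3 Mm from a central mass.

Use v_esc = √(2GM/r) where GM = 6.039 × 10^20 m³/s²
r = 648.3 Mm = 6.483 × 10^8 m
GM = 6.039 × 10^20 m³/s²
2GM/r = 2 × (6.039 × 10^20) / (6.483 × 10^8) = 1.86303 × 10^12 m²/s²
v_esc = √(2GM/r) = 1.36493 × 10^6 m/s ≈ 1365 km/s

Final answer: 1365 km/s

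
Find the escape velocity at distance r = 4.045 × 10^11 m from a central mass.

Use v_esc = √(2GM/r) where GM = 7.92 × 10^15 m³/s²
r = 4.045 × 10^11 m
GM = 7.92 × 10^15 m³/s²
2GM/r = 2 × (7.92 × 10^15) / (4.045 × 10^11) = 39159.5 m²/s²
v_esc = √(2GM/r) = 197.887 m/s ≈ 197.9 m/s

Final answer: 197.9 m/s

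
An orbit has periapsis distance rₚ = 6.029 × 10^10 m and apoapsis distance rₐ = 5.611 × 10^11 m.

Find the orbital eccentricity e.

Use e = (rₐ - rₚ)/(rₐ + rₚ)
rₚ = 6.029 × 10^10 m
rₐ = 5.611 × 10^11 m
rₐ − rₚ = 5.0081 × 10^11 m
rₐ + rₚ = 6.2139 × 10^11 m
e = (rₐ − rₚ)/(rₐ + rₚ) = 0.805951

Final answer: e = 0.806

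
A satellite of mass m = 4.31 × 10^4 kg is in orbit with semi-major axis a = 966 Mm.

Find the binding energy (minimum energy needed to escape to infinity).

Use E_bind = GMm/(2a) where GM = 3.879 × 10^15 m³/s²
a = 966 Mm = 9.66 × 10^8 m
GM = 3.879 × 10^15 m³/s²
m = 4.31 × 10^4 kg
GMm = 3.879 × 10^15 × 43100 = 1.67185 × 10^20 m³·kg/s²
2a = 1.932 × 10^9 m
E_bind = GMm/(2a) = 8.65346 × 10^10 J ≈ 86.53 GJ

Final answer: 86.53 GJ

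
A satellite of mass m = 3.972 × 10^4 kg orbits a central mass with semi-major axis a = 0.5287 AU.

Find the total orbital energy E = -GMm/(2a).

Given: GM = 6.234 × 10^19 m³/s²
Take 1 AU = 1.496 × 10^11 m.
a = 0.5287 AU = 7.90935 × 10^10 m
GM = 6.234 × 10^19 m³/s²
2a = 1.58187 × 10^11 m
GMm = 6.234 × 10^19 × 39720 = 2.47614 × 10^24 m³·kg/s²
E = −GMm/(2a) = -1.56533 × 10^13 J ≈ -15.65 TJ

Final answer: -15.65 TJ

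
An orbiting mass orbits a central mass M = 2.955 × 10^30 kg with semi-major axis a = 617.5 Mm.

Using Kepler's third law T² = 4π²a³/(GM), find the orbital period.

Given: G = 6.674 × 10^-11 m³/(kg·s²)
M = 2.955 × 10^30 kg
GM = G × M = 6.674 × 10^-11 × 2.955 × 10^30 = 1.97217 × 10^20 m³/s²
a = 617.5 Mm = 6.175 × 10^8 m
a³ = 2.35457 × 10^26 m³
T = 2π √(a³/GM) = 2π √((2.35457 × 10^26) / (1.97217 × 10^20)) = 2π × 1092.66 s
T = 6865.36 s ≈ 1.907 hours

Final answer: 1.907 hours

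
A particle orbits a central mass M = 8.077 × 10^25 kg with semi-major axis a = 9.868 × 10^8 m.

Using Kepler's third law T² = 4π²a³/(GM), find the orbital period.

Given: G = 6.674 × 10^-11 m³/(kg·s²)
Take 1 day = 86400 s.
M = 8.077 × 10^25 kg
GM = G × M = 6.674 × 10^-11 × 8.077 × 10^25 = 5.39059 × 10^15 m³/s²
a = 9.868 × 10^8 m
a³ = 9.6092 × 10^26 m³
T = 2π √(a³/GM) = 2π √((9.6092 × 10^26) / (5.39059 × 10^15)) = 2π × 422207 s
T = 2.65281 × 10^6 s ≈ 30.7 days

Final answer: 30.7 days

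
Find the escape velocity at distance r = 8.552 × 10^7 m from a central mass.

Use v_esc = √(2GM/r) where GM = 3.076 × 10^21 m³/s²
r = 8.552 × 10^7 m
GM = 3.076 × 10^21 m³/s²
2GM/r = 2 × (3.076 × 10^21) / (8.552 × 10^7) = 7.19364 × 10^13 m²/s²
v_esc = √(2GM/r) = 8.48153 × 10^6 m/s ≈ 8482 km/s

Final answer: 8482 km/s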